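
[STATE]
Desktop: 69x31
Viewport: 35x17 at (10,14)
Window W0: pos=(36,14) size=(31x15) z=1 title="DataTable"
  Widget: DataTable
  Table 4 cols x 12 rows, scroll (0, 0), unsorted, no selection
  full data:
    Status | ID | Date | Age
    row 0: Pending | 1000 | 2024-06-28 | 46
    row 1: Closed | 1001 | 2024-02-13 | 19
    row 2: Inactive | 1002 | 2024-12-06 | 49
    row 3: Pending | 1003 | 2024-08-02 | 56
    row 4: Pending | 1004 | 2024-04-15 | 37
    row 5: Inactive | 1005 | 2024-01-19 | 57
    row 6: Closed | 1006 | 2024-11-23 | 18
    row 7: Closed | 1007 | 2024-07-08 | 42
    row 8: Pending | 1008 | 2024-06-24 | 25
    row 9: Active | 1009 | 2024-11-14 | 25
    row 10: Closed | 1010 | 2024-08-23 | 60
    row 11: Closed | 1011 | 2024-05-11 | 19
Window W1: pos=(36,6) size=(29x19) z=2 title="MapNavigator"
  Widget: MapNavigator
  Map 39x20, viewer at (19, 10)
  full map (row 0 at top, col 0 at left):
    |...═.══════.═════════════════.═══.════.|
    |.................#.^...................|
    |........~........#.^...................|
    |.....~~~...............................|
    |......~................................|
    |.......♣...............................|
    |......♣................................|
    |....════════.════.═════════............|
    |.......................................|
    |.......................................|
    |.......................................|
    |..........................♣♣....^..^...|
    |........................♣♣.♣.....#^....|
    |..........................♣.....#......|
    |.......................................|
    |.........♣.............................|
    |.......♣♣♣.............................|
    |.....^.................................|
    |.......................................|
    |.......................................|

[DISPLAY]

                          ┃........
                          ┃........
                          ┃........
                          ┃........
                          ┃........
                          ┃........
                          ┃........
                          ┃...♣....
                          ┃.♣♣♣....
                          ┃........
                          ┗━━━━━━━━
                          ┃Closed  
                          ┃Closed  
                          ┃Pending 
                          ┗━━━━━━━━
                                   
                                   


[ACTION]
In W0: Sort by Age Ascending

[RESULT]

                          ┃........
                          ┃........
                          ┃........
                          ┃........
                          ┃........
                          ┃........
                          ┃........
                          ┃...♣....
                          ┃.♣♣♣....
                          ┃........
                          ┗━━━━━━━━
                          ┃Closed  
                          ┃Pending 
                          ┃Inactive
                          ┗━━━━━━━━
                                   
                                   


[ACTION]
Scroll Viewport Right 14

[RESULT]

            ┃......................
            ┃......................
            ┃.............@........
            ┃....................♣♣
            ┃..................♣♣.♣
            ┃....................♣.
            ┃......................
            ┃...♣..................
            ┃.♣♣♣..................
            ┃......................
            ┗━━━━━━━━━━━━━━━━━━━━━━
            ┃Closed  │1007│2024-07-
            ┃Pending │1000│2024-06-
            ┃Inactive│1002│2024-12-
            ┗━━━━━━━━━━━━━━━━━━━━━━
                                   
                                   


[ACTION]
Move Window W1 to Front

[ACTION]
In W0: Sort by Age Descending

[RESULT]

            ┃......................
            ┃......................
            ┃.............@........
            ┃....................♣♣
            ┃..................♣♣.♣
            ┃....................♣.
            ┃......................
            ┃...♣..................
            ┃.♣♣♣..................
            ┃......................
            ┗━━━━━━━━━━━━━━━━━━━━━━
            ┃Pending │1004│2024-04-
            ┃Pending │1008│2024-06-
            ┃Active  │1009│2024-11-
            ┗━━━━━━━━━━━━━━━━━━━━━━
                                   
                                   


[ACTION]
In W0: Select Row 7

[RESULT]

            ┃......................
            ┃......................
            ┃.............@........
            ┃....................♣♣
            ┃..................♣♣.♣
            ┃....................♣.
            ┃......................
            ┃...♣..................
            ┃.♣♣♣..................
            ┃......................
            ┗━━━━━━━━━━━━━━━━━━━━━━
            ┃Pending │1004│2024-04-
            ┃>ending │1008│2024-06-
            ┃Active  │1009│2024-11-
            ┗━━━━━━━━━━━━━━━━━━━━━━
                                   
                                   


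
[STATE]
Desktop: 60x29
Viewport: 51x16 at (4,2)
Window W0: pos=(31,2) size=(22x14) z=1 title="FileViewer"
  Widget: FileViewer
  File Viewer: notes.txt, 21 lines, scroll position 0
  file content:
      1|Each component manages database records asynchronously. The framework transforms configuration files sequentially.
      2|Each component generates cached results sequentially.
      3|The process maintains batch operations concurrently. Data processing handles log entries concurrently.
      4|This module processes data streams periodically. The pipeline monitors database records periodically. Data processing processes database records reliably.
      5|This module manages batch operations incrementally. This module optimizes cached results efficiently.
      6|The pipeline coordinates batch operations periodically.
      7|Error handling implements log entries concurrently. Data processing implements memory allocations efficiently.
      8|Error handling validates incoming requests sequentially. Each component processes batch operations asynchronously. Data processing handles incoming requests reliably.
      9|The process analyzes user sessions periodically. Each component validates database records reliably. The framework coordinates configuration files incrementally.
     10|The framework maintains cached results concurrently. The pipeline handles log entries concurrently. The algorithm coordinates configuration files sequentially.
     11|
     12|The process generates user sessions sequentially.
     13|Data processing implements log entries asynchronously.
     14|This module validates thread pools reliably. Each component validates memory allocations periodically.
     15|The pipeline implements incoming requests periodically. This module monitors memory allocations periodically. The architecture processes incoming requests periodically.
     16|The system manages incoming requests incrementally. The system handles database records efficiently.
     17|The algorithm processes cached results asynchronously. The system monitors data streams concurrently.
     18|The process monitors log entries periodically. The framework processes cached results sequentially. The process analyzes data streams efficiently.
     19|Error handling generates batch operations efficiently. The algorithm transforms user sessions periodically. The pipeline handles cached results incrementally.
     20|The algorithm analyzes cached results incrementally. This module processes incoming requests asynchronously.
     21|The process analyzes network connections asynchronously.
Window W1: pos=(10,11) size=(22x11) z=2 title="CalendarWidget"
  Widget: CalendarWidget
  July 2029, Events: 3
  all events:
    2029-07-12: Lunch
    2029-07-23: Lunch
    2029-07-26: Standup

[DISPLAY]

                           ┏━━━━━━━━━━━━━━━━━━━━┓  
                           ┃ FileViewer         ┃  
                           ┠────────────────────┨  
                           ┃Each component mana▲┃  
                           ┃Each component gene█┃  
                           ┃The process maintai░┃  
                           ┃This module process░┃  
                           ┃This module manages░┃  
                           ┃The pipeline coordi░┃  
      ┏━━━━━━━━━━━━━━━━━━━━┓Error handling impl░┃  
      ┃ CalendarWidget     ┃Error handling vali░┃  
      ┠────────────────────┨The process analyze░┃  
      ┃     July 2029      ┃The framework maint▼┃  
      ┃Mo Tu We Th Fr Sa Su┃━━━━━━━━━━━━━━━━━━━━┛  
      ┃                   1┃                       
      ┃ 2  3  4  5  6  7  8┃                       


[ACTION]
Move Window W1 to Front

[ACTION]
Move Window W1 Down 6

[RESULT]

                           ┏━━━━━━━━━━━━━━━━━━━━┓  
                           ┃ FileViewer         ┃  
                           ┠────────────────────┨  
                           ┃Each component mana▲┃  
                           ┃Each component gene█┃  
                           ┃The process maintai░┃  
                           ┃This module process░┃  
                           ┃This module manages░┃  
                           ┃The pipeline coordi░┃  
                           ┃Error handling impl░┃  
                           ┃Error handling vali░┃  
                           ┃The process analyze░┃  
                           ┃The framework maint▼┃  
                           ┗━━━━━━━━━━━━━━━━━━━━┛  
                                                   
      ┏━━━━━━━━━━━━━━━━━━━━┓                       


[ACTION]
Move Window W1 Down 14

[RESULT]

                           ┏━━━━━━━━━━━━━━━━━━━━┓  
                           ┃ FileViewer         ┃  
                           ┠────────────────────┨  
                           ┃Each component mana▲┃  
                           ┃Each component gene█┃  
                           ┃The process maintai░┃  
                           ┃This module process░┃  
                           ┃This module manages░┃  
                           ┃The pipeline coordi░┃  
                           ┃Error handling impl░┃  
                           ┃Error handling vali░┃  
                           ┃The process analyze░┃  
                           ┃The framework maint▼┃  
                           ┗━━━━━━━━━━━━━━━━━━━━┛  
                                                   
                                                   


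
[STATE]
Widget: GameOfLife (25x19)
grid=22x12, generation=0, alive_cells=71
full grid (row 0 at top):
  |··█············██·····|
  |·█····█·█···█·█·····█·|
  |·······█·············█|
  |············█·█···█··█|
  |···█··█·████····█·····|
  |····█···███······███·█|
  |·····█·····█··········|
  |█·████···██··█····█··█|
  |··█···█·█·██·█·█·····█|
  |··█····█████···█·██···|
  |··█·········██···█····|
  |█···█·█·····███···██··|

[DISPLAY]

Gen: 0                   
··█············██·····   
·█····█·█···█·█·····█·   
·······█·············█   
············█·█···█··█   
···█··█·████····█·····   
····█···███······███·█   
·····█·····█··········   
█·████···██··█····█··█   
··█···█·█·██·█·█·····█   
··█····█████···█·██···   
··█·········██···█····   
█···█·█·····███···██··   
                         
                         
                         
                         
                         
                         


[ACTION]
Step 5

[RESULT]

Gen: 5                   
······················   
·······██·············   
······███··········█··   
·····██···███·····██··   
···········██···██··█·   
··█···················   
·██············█···██·   
··█·····█······██·····   
··██···········███·██·   
··██···········███·██·   
········██······█·██··   
········██·······██···   
                         
                         
                         
                         
                         
                         


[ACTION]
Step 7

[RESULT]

Gen: 12                  
······················   
······················   
·····██···············   
·····██···············   
······················   
······················   
······················   
······················   
······················   
······················   
········██············   
········██············   
                         
                         
                         
                         
                         
                         


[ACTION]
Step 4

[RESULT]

Gen: 16                  
······················   
······················   
·····██···············   
·····██···············   
······················   
······················   
······················   
······················   
······················   
······················   
········██············   
········██············   
                         
                         
                         
                         
                         
                         


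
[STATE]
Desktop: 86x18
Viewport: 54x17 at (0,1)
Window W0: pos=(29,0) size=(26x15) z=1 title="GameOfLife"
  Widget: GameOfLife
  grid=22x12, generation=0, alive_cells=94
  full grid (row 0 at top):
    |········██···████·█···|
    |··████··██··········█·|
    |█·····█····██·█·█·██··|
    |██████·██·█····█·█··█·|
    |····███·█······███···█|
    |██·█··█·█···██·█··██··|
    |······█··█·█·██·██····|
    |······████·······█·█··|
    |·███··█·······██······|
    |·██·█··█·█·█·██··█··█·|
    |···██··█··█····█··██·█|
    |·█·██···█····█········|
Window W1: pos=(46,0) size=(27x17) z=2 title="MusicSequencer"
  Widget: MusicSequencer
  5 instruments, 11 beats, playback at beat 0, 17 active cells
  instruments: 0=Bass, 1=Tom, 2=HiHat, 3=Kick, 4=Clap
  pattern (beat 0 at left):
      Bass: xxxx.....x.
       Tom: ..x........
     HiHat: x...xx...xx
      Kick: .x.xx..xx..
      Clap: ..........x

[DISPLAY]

                             ┃ GameOfLife     ┃ MusicS
                             ┠────────────────┠───────
                             ┃Gen: 0          ┃      ▼
                             ┃··████··██······┃  Bass█
                             ┃█·····█····██·█·┃   Tom·
                             ┃██████·██·█····█┃ HiHat█
                             ┃····███·█······█┃  Kick·
                             ┃██·█··█·█···██·█┃  Clap·
                             ┃······█··█·█·██·┃       
                             ┃······████······┃       
                             ┃·███··█·······██┃       
                             ┃·██·█··█·█·█·██·┃       
                             ┃···██··█··█····█┃       
                             ┗━━━━━━━━━━━━━━━━┃       
                                              ┃       
                                              ┗━━━━━━━
                                                      


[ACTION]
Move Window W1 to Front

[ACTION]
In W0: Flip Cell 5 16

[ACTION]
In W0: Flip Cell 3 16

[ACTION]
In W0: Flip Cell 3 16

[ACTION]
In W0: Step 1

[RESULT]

                             ┃ GameOfLife     ┃ MusicS
                             ┠────────────────┠───────
                             ┃Gen: 1          ┃      ▼
                             ┃···███·████·█···┃  Bass█
                             ┃█·····█···██···█┃   Tom·
                             ┃████····██·█··█·┃ HiHat█
                             ┃········█·······┃  Kick·
                             ┃····█·█·██··██··┃  Clap·
                             ┃·····██··██··██·┃       
                             ┃··█··██·███··█··┃       
                             ┃·█·█·██··██··███┃       
                             ┃·█··█████·█··█··┃       
                             ┃·█···█·█·██·██··┃       
                             ┗━━━━━━━━━━━━━━━━┃       
                                              ┃       
                                              ┗━━━━━━━
                                                      


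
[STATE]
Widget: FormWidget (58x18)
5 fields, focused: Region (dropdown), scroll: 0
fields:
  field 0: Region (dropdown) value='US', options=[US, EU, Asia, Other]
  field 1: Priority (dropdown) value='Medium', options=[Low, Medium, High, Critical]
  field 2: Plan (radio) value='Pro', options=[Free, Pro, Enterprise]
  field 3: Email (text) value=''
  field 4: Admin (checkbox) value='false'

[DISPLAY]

> Region:     [US                                       ▼]
  Priority:   [Medium                                   ▼]
  Plan:       ( ) Free  (●) Pro  ( ) Enterprise           
  Email:      [                                          ]
  Admin:      [ ]                                         
                                                          
                                                          
                                                          
                                                          
                                                          
                                                          
                                                          
                                                          
                                                          
                                                          
                                                          
                                                          
                                                          


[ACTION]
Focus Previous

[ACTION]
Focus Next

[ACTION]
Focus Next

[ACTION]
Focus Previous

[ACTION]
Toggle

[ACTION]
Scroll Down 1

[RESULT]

  Priority:   [Medium                                   ▼]
  Plan:       ( ) Free  (●) Pro  ( ) Enterprise           
  Email:      [                                          ]
  Admin:      [ ]                                         
                                                          
                                                          
                                                          
                                                          
                                                          
                                                          
                                                          
                                                          
                                                          
                                                          
                                                          
                                                          
                                                          
                                                          


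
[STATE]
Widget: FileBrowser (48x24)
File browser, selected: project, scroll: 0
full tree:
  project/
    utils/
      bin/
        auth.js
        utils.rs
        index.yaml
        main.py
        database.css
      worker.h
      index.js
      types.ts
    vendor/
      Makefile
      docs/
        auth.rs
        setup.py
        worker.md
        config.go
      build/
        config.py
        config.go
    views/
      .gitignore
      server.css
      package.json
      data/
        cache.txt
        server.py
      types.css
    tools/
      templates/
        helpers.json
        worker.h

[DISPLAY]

> [-] project/                                  
    [+] utils/                                  
    [+] vendor/                                 
    [+] views/                                  
    [+] tools/                                  
                                                
                                                
                                                
                                                
                                                
                                                
                                                
                                                
                                                
                                                
                                                
                                                
                                                
                                                
                                                
                                                
                                                
                                                
                                                


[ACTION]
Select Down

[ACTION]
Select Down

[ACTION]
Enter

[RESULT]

  [-] project/                                  
    [+] utils/                                  
  > [-] vendor/                                 
      Makefile                                  
      [+] docs/                                 
      [+] build/                                
    [+] views/                                  
    [+] tools/                                  
                                                
                                                
                                                
                                                
                                                
                                                
                                                
                                                
                                                
                                                
                                                
                                                
                                                
                                                
                                                
                                                


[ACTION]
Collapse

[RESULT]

  [-] project/                                  
    [+] utils/                                  
  > [+] vendor/                                 
    [+] views/                                  
    [+] tools/                                  
                                                
                                                
                                                
                                                
                                                
                                                
                                                
                                                
                                                
                                                
                                                
                                                
                                                
                                                
                                                
                                                
                                                
                                                
                                                


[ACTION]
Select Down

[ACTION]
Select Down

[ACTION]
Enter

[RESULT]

  [-] project/                                  
    [+] utils/                                  
    [+] vendor/                                 
    [+] views/                                  
  > [-] tools/                                  
      [+] templates/                            
                                                
                                                
                                                
                                                
                                                
                                                
                                                
                                                
                                                
                                                
                                                
                                                
                                                
                                                
                                                
                                                
                                                
                                                


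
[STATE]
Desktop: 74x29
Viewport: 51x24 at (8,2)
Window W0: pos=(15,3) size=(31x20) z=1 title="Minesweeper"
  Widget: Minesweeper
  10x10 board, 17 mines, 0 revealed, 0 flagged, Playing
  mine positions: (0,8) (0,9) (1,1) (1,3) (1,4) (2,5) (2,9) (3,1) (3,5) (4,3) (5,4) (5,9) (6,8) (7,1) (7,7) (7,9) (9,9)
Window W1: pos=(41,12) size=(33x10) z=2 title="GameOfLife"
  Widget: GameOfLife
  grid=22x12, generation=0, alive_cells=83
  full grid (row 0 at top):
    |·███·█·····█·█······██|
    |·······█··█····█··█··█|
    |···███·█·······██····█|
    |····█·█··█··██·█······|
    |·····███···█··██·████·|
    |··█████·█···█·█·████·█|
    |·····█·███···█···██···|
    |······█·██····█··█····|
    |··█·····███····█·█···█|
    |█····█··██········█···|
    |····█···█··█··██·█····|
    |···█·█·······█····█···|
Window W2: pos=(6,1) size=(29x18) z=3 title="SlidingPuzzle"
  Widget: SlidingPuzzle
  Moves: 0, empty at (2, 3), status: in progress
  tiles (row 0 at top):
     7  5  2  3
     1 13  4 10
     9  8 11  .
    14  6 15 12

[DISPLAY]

SlidingPuzzle             ┃                        
──────────────────────────┨━━━━━━━━━━┓             
────┬────┬────┬────┐      ┃          ┃             
  7 │  5 │  2 │  3 │      ┃──────────┨             
────┼────┼────┼────┤      ┃          ┃             
  1 │ 13 │  4 │ 10 │      ┃          ┃             
────┼────┼────┼────┤      ┃          ┃             
  9 │  8 │ 11 │    │      ┃          ┃             
────┼────┼────┼────┤      ┃          ┃             
 14 │  6 │ 15 │ 12 │      ┃          ┃             
────┴────┴────┴────┘      ┃      ┏━━━━━━━━━━━━━━━━━
oves: 0                   ┃      ┃ GameOfLife      
                          ┃      ┠─────────────────
                          ┃      ┃Gen: 0           
                          ┃      ┃····█·█··█··██·█·
                          ┃      ┃·····███···█··██·
━━━━━━━━━━━━━━━━━━━━━━━━━━┛      ┃··█████·█···█·█·█
       ┃                         ┃·····█·███···█···
       ┃                         ┃······█·██····█··
       ┃                         ┗━━━━━━━━━━━━━━━━━
       ┗━━━━━━━━━━━━━━━━━━━━━━━━━━━━━┛             
                                                   
                                                   
                                                   


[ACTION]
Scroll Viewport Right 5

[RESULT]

ngPuzzle             ┃                             
─────────────────────┨━━━━━━━━━━┓                  
────┬────┬────┐      ┃          ┃                  
  5 │  2 │  3 │      ┃──────────┨                  
────┼────┼────┤      ┃          ┃                  
 13 │  4 │ 10 │      ┃          ┃                  
────┼────┼────┤      ┃          ┃                  
  8 │ 11 │    │      ┃          ┃                  
────┼────┼────┤      ┃          ┃                  
  6 │ 15 │ 12 │      ┃          ┃                  
────┴────┴────┘      ┃      ┏━━━━━━━━━━━━━━━━━━━━━━
 0                   ┃      ┃ GameOfLife           
                     ┃      ┠──────────────────────
                     ┃      ┃Gen: 0                
                     ┃      ┃····█·█··█··██·█······
                     ┃      ┃·····███···█··██·████·
━━━━━━━━━━━━━━━━━━━━━┛      ┃··█████·█···█·█·████·█
  ┃                         ┃·····█·███···█···██···
  ┃                         ┃······█·██····█··█····
  ┃                         ┗━━━━━━━━━━━━━━━━━━━━━━
  ┗━━━━━━━━━━━━━━━━━━━━━━━━━━━━━┛                  
                                                   
                                                   
                                                   


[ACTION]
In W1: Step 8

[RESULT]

ngPuzzle             ┃                             
─────────────────────┨━━━━━━━━━━┓                  
────┬────┬────┐      ┃          ┃                  
  5 │  2 │  3 │      ┃──────────┨                  
────┼────┼────┤      ┃          ┃                  
 13 │  4 │ 10 │      ┃          ┃                  
────┼────┼────┤      ┃          ┃                  
  8 │ 11 │    │      ┃          ┃                  
────┼────┼────┤      ┃          ┃                  
  6 │ 15 │ 12 │      ┃          ┃                  
────┴────┴────┘      ┃      ┏━━━━━━━━━━━━━━━━━━━━━━
 0                   ┃      ┃ GameOfLife           
                     ┃      ┠──────────────────────
                     ┃      ┃Gen: 8                
                     ┃      ┃···█·█···██·████··█···
                     ┃      ┃····██·█·██······██···
━━━━━━━━━━━━━━━━━━━━━┛      ┃········█······█··█···
  ┃                         ┃··········█·██████····
  ┃                         ┃············█████·····
  ┃                         ┗━━━━━━━━━━━━━━━━━━━━━━
  ┗━━━━━━━━━━━━━━━━━━━━━━━━━━━━━┛                  
                                                   
                                                   
                                                   


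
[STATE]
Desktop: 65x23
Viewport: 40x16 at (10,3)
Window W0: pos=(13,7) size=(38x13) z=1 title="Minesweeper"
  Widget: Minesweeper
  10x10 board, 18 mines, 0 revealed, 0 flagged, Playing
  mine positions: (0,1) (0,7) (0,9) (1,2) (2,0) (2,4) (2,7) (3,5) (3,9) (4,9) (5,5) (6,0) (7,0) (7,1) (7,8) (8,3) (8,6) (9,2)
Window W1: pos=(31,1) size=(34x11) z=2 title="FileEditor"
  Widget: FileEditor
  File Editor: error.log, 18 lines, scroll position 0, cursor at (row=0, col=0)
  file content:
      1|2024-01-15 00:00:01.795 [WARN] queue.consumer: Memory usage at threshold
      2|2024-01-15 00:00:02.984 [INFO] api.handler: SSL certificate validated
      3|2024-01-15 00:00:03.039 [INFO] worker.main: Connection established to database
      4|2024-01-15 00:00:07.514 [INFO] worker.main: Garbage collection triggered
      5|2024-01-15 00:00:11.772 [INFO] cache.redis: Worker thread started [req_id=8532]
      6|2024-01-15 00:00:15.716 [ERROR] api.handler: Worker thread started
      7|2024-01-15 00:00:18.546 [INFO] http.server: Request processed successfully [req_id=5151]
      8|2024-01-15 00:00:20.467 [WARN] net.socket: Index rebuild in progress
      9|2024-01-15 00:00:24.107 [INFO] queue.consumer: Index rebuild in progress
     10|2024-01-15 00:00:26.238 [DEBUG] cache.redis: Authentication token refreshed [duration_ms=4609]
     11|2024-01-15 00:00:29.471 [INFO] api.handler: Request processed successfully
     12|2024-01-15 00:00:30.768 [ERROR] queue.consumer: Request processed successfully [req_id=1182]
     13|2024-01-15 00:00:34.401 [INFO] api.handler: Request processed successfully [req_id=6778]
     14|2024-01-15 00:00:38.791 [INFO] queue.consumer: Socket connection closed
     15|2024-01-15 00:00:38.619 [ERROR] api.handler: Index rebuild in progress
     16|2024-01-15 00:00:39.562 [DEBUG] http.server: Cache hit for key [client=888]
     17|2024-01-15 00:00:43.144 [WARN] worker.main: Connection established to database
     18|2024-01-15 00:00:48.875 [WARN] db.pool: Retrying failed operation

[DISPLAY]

                     ┠──────────────────
                     ┃█024-01-15 00:00:0
                     ┃2024-01-15 00:00:0
                     ┃2024-01-15 00:00:0
   ┏━━━━━━━━━━━━━━━━━┃2024-01-15 00:00:0
   ┃ Minesweeper     ┃2024-01-15 00:00:1
   ┠─────────────────┃2024-01-15 00:00:1
   ┃■■■■■■■■■■       ┃2024-01-15 00:00:1
   ┃■■■■■■■■■■       ┗━━━━━━━━━━━━━━━━━━
   ┃■■■■■■■■■■                          
   ┃■■■■■■■■■■                          
   ┃■■■■■■■■■■                          
   ┃■■■■■■■■■■                          
   ┃■■■■■■■■■■                          
   ┃■■■■■■■■■■                          
   ┃■■■■■■■■■■                          


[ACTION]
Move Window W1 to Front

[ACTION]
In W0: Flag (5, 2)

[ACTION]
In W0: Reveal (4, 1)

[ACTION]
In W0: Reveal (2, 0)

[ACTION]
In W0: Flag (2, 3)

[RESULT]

                     ┠──────────────────
                     ┃█024-01-15 00:00:0
                     ┃2024-01-15 00:00:0
                     ┃2024-01-15 00:00:0
   ┏━━━━━━━━━━━━━━━━━┃2024-01-15 00:00:0
   ┃ Minesweeper     ┃2024-01-15 00:00:1
   ┠─────────────────┃2024-01-15 00:00:1
   ┃■✹■■■■■✹■✹       ┃2024-01-15 00:00:1
   ┃■■✹■■■■■■■       ┗━━━━━━━━━━━━━━━━━━
   ┃✹212✹■■✹■■                          
   ┃11 12✹■■■✹                          
   ┃    2■■■■✹                          
   ┃11  1✹■■■■                          
   ┃✹31 1■■■■■                          
   ┃✹✹211■■■✹■                          
   ┃■■■✹■■✹■■■                          


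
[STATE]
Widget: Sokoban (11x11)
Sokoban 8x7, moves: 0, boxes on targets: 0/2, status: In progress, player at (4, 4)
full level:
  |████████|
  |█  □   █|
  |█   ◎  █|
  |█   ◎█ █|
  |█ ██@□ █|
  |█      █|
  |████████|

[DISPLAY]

████████   
█  □   █   
█   ◎  █   
█   ◎█ █   
█ ██@□ █   
█      █   
████████   
Moves: 0  0
           
           
           


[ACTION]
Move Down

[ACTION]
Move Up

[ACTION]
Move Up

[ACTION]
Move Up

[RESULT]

████████   
█  □   █   
█   +  █   
█   ◎█ █   
█ ██ □ █   
█      █   
████████   
Moves: 4  0
           
           
           


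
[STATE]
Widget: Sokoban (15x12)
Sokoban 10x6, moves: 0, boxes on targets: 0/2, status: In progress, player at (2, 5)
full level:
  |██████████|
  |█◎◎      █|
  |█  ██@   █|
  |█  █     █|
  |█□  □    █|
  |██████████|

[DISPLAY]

██████████     
█◎◎      █     
█  ██@   █     
█  █     █     
█□  □    █     
██████████     
Moves: 0  0/2  
               
               
               
               
               


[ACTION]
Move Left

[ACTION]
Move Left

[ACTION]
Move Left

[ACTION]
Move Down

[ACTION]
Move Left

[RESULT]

██████████     
█◎◎      █     
█  ██    █     
█  █@    █     
█□  □    █     
██████████     
Moves: 2  0/2  
               
               
               
               
               
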